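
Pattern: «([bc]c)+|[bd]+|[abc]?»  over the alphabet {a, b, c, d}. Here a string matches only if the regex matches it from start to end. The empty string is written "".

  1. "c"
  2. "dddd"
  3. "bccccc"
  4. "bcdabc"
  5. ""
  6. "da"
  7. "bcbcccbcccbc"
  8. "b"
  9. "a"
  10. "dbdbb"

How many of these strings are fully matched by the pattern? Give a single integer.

8

1 → match
2 → match
3 → match
4 → no match
5 → match
6 → no match
7 → match
8 → match
9 → match
10 → match
Total matched: 8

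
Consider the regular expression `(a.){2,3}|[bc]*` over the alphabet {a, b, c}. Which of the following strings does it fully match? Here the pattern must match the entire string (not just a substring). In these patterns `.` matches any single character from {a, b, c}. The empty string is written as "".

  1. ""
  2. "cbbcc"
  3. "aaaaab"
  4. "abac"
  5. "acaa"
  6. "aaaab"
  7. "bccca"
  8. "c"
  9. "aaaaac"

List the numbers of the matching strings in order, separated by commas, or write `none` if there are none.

1. "" → match
2. "cbbcc" → match
3. "aaaaab" → match
4. "abac" → match
5. "acaa" → match
6. "aaaab" → no match
7. "bccca" → no match
8. "c" → match
9. "aaaaac" → match

1, 2, 3, 4, 5, 8, 9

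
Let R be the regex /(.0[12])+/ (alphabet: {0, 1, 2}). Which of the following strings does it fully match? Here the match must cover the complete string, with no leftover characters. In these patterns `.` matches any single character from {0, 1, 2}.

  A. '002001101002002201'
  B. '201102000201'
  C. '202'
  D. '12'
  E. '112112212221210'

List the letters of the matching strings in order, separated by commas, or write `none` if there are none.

A, C

A → match
B → no match
C → match
D → no match
E → no match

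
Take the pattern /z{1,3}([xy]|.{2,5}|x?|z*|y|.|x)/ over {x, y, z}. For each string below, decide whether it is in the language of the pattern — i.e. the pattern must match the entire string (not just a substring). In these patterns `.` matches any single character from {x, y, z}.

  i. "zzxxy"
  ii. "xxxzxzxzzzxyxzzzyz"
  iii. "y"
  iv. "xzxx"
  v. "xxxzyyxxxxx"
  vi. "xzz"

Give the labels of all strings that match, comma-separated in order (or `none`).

i

i → match
ii → no match — must start with "z"
iii → no match — must start with "z"
iv → no match — must start with "z"
v → no match — must start with "z"
vi → no match — must start with "z"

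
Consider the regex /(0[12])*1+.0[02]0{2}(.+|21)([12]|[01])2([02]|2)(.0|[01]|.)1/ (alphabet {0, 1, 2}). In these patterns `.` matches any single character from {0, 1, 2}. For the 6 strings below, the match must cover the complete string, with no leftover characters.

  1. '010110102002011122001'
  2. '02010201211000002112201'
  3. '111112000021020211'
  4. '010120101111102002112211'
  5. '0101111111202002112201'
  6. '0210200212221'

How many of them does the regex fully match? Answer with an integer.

1 → no match
2 → no match
3 → no match
4 → no match
5 → match
6 → no match
Total matched: 1

1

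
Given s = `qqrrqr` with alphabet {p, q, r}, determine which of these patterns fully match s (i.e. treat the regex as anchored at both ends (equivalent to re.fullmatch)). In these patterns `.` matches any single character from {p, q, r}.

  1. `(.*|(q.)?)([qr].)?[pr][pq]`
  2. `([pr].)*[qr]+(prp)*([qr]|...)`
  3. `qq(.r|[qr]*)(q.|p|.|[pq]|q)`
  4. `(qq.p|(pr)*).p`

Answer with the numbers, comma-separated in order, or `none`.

2, 3

1 → no match
2 → match
3 → match
4 → no match — must end with `p`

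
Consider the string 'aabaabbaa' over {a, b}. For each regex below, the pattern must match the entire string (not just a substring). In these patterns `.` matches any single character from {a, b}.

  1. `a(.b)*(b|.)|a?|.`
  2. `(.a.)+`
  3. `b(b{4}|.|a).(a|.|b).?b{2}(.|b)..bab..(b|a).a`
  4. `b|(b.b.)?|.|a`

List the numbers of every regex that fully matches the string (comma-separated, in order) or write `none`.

1 → no match
2 → match
3 → no match — must start with 'b'
4 → no match

2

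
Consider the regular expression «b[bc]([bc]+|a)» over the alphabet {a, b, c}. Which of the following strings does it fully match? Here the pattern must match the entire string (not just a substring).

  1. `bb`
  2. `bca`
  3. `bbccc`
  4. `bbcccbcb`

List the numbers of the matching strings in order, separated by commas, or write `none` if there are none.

1 → no match
2 → match
3 → match
4 → match

2, 3, 4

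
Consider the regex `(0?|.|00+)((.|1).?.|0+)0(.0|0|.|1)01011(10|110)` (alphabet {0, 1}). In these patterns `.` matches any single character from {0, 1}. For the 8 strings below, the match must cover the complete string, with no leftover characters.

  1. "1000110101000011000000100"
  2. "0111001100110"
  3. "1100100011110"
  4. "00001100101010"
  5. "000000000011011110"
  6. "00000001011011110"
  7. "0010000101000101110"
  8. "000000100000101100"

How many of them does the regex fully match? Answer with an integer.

0

1 → no match
2 → no match
3 → no match
4 → no match
5 → no match
6 → no match
7 → no match
8 → no match
Total matched: 0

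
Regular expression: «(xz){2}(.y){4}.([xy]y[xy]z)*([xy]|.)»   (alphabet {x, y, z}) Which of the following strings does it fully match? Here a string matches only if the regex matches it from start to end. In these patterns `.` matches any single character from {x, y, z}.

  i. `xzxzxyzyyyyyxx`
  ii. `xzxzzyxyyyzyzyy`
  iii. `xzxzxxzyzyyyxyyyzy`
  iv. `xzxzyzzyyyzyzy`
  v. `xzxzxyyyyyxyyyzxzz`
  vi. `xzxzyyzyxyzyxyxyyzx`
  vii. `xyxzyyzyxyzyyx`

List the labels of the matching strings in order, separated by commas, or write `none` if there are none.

i

i → match
ii → no match
iii → no match
iv → no match
v → no match
vi → no match
vii → no match — must start with `xz`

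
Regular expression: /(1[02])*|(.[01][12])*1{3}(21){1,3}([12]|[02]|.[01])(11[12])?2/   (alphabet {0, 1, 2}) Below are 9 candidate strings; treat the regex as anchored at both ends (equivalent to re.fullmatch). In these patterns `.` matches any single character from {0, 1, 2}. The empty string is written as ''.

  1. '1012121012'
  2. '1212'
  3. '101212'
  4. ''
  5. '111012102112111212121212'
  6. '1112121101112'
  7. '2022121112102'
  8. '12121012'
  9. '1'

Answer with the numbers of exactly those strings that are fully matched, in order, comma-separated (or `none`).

1. '1012121012' → match
2. '1212' → match
3. '101212' → match
4. '' → match
5 → match
6 → match
7 → match
8. '12121012' → match
9. '1' → no match

1, 2, 3, 4, 5, 6, 7, 8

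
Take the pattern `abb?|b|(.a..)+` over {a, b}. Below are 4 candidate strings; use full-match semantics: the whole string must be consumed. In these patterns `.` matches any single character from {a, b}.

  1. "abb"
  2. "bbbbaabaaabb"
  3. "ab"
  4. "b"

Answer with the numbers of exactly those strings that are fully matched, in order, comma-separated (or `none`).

1 → match
2 → no match
3 → match
4 → match

1, 3, 4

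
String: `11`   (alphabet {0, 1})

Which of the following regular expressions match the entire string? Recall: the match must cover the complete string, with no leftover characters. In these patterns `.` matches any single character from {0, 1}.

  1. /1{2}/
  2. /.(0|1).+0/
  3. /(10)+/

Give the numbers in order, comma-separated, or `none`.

1

1 → match
2 → no match — must end with `0`
3 → no match — must start with `10`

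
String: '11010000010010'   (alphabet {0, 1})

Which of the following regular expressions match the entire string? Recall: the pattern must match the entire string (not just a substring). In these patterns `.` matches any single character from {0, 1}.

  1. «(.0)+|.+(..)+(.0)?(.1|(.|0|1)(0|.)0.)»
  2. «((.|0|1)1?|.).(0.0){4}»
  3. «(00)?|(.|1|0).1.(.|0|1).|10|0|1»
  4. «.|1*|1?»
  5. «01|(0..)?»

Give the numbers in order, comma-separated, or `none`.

2

1 → no match
2 → match
3 → no match
4 → no match
5 → no match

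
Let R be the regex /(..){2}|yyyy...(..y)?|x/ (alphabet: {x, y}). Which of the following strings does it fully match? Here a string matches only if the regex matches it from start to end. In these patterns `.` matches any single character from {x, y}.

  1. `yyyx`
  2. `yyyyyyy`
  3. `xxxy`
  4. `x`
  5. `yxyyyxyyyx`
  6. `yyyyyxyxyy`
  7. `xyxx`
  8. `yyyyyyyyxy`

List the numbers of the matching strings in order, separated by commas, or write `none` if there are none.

1, 2, 3, 4, 6, 7, 8

1. `yyyx` → match
2. `yyyyyyy` → match
3. `xxxy` → match
4. `x` → match
5. `yxyyyxyyyx` → no match
6. `yyyyyxyxyy` → match
7. `xyxx` → match
8. `yyyyyyyyxy` → match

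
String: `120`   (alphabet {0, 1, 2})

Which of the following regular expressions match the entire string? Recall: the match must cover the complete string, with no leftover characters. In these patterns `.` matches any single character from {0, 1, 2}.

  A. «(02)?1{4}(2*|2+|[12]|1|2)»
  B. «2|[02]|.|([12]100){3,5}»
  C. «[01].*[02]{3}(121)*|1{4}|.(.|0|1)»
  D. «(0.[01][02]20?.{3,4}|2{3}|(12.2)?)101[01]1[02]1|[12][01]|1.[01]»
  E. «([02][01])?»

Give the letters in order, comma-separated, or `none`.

A → no match
B → no match
C → no match
D → match
E → no match

D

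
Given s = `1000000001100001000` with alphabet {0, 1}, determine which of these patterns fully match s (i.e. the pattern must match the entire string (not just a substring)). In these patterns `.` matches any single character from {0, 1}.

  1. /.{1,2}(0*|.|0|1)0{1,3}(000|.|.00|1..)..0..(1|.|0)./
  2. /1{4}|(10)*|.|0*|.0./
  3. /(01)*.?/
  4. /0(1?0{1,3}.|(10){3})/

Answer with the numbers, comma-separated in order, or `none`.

1

1 → match
2 → no match
3 → no match
4 → no match — must start with `0`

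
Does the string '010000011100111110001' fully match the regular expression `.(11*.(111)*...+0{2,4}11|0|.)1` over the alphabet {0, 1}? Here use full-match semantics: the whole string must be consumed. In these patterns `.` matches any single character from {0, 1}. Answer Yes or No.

No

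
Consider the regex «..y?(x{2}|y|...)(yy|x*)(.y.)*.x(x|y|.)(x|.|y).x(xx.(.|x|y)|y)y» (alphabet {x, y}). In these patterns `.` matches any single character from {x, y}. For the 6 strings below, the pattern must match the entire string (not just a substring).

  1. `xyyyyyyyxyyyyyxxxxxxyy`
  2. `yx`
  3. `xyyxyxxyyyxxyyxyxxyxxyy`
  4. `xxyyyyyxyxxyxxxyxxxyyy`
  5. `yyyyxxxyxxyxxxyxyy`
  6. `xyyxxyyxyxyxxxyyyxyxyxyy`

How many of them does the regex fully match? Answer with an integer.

1 → match
2 → no match — must end with `y`
3 → no match
4 → no match
5 → no match
6 → no match
Total matched: 1

1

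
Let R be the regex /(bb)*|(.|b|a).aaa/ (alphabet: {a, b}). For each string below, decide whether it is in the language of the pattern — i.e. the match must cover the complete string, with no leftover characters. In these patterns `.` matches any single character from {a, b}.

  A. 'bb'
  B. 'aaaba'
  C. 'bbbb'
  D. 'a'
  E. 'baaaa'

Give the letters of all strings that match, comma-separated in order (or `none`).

A, C, E

A → match
B → no match
C → match
D → no match
E → match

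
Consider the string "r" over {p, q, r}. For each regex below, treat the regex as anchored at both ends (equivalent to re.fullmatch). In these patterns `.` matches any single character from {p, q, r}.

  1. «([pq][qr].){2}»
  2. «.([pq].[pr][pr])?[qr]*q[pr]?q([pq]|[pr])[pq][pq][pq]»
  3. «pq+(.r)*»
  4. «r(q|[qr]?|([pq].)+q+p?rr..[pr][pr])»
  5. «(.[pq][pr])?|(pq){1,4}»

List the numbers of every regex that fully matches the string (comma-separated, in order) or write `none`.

4

1 → no match
2 → no match
3 → no match — must start with "pq"
4 → match
5 → no match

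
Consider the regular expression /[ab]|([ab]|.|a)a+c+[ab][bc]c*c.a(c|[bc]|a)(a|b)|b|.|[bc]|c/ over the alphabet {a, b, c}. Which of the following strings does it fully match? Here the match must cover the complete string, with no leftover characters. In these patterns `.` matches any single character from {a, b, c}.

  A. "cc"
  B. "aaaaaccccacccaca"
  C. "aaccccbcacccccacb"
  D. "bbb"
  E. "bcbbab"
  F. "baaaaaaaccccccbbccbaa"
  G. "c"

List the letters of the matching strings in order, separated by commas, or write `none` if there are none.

A → no match
B → match
C → no match
D → no match
E → no match
F → no match
G → match

B, G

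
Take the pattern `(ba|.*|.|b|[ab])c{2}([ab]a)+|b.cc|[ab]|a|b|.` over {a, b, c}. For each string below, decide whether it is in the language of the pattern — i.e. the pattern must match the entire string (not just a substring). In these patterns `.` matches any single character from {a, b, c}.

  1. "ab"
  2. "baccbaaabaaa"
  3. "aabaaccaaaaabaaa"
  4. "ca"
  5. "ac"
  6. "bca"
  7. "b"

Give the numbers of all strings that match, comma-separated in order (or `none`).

1 → no match
2 → match
3 → no match
4 → no match
5 → no match
6 → no match
7 → match

2, 7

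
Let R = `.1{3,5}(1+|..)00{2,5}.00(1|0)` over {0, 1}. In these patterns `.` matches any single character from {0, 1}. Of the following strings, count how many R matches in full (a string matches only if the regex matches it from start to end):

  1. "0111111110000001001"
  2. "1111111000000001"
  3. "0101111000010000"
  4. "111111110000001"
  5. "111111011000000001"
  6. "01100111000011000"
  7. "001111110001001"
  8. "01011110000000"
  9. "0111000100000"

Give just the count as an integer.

3

1 → match
2 → match
3 → no match
4 → match
5 → no match
6 → no match
7 → no match
8 → no match
9 → no match
Total matched: 3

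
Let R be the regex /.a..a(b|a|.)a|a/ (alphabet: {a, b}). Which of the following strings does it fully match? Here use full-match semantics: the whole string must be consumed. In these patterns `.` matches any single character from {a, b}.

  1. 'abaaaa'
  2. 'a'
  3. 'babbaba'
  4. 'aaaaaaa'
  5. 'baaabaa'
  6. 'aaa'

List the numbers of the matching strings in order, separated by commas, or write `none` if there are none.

2, 3, 4

1. 'abaaaa' → no match
2. 'a' → match
3. 'babbaba' → match
4. 'aaaaaaa' → match
5. 'baaabaa' → no match
6. 'aaa' → no match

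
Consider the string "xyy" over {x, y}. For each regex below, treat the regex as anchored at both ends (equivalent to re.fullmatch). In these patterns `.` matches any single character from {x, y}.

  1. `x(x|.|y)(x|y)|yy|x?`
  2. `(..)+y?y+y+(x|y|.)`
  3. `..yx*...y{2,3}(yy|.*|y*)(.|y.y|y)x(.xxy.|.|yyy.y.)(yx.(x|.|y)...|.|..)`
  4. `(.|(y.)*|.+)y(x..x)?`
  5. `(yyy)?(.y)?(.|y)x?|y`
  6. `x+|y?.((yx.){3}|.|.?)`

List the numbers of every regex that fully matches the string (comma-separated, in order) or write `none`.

1 → match
2 → no match
3 → no match
4 → match
5 → match
6 → no match

1, 4, 5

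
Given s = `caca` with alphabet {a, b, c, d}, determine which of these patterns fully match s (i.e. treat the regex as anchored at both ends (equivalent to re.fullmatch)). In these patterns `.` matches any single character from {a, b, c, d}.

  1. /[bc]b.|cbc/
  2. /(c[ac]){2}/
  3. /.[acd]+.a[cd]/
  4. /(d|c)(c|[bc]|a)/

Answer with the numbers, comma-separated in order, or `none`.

1 → no match
2 → match
3 → no match
4 → no match

2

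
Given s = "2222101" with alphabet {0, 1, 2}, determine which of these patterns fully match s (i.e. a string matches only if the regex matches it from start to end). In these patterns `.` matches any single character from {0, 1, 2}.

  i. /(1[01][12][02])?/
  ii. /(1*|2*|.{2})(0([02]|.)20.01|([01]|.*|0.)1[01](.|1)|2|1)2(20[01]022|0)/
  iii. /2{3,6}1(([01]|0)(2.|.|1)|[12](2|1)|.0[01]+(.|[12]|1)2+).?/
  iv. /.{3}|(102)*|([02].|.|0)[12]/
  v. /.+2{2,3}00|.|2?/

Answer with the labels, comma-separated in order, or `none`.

i → no match
ii → no match
iii → match
iv → no match
v → no match

iii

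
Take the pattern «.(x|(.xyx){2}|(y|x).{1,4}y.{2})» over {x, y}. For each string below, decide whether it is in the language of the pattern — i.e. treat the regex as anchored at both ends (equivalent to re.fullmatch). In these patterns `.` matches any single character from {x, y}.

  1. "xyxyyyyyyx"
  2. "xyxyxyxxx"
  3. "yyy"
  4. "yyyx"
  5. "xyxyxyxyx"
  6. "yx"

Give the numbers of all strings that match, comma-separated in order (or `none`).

5, 6

1. "xyxyyyyyyx" → no match
2. "xyxyxyxxx" → no match
3. "yyy" → no match
4. "yyyx" → no match
5. "xyxyxyxyx" → match
6. "yx" → match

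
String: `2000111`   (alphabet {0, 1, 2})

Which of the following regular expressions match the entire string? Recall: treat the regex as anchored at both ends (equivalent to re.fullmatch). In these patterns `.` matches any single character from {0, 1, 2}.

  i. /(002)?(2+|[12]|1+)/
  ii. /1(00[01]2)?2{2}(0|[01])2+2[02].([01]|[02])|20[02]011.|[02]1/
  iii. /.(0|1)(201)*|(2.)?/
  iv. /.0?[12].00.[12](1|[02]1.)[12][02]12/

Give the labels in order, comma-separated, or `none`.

i → no match
ii → match
iii → no match
iv → no match — must end with `12`

ii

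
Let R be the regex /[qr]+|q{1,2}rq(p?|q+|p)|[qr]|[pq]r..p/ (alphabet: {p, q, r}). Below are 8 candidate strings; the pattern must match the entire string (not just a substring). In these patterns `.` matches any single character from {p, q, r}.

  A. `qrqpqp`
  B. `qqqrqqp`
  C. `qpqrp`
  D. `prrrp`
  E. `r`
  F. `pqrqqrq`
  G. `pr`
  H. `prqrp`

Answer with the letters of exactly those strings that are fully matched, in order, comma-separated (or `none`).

A → no match
B → no match
C → no match
D → match
E → match
F → no match
G → no match
H → match

D, E, H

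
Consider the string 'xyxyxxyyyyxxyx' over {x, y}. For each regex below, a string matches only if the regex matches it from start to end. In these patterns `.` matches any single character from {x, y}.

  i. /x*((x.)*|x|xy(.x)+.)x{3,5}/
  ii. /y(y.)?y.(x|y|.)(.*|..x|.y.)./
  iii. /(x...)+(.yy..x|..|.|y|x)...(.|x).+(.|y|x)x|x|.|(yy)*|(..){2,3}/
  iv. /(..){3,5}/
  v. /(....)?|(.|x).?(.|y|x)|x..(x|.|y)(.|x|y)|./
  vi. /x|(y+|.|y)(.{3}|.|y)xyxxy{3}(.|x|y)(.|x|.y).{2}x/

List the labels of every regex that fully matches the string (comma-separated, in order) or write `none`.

iii, vi

i → no match
ii → no match — must start with 'y'
iii → match
iv → no match
v → no match
vi → match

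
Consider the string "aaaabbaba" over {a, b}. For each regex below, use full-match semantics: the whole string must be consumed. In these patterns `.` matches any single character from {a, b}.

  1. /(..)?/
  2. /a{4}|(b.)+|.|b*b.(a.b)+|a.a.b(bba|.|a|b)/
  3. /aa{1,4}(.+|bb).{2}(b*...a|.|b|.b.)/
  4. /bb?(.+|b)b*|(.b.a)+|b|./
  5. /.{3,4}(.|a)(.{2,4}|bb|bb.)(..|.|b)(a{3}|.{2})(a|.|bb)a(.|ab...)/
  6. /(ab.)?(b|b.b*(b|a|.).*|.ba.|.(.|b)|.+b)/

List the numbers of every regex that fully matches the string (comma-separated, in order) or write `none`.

3

1 → no match
2 → no match
3 → match
4 → no match
5 → no match
6 → no match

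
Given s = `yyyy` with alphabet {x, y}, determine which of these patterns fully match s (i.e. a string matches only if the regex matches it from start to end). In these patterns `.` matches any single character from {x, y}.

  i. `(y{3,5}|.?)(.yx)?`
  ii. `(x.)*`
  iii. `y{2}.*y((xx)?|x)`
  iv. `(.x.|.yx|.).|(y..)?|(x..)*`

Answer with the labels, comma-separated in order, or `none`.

i → match
ii → no match
iii → match
iv → no match

i, iii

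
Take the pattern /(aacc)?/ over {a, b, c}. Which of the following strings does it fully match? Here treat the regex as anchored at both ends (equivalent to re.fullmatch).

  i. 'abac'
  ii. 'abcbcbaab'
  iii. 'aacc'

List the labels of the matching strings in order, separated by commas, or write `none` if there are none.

iii

i → no match
ii → no match
iii → match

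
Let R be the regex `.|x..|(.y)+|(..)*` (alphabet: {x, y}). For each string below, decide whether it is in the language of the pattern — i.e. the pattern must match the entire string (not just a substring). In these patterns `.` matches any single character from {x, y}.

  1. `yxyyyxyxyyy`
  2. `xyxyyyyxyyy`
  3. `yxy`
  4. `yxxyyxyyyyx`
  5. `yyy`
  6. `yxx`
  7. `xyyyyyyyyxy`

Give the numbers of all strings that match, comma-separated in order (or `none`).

none

1 → no match
2 → no match
3 → no match
4 → no match
5 → no match
6 → no match
7 → no match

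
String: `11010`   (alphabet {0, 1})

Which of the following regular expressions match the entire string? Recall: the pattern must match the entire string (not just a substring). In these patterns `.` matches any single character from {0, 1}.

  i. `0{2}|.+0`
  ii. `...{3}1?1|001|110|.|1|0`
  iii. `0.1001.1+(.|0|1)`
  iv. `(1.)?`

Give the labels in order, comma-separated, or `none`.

i → match
ii → no match
iii → no match — must start with `0`
iv → no match

i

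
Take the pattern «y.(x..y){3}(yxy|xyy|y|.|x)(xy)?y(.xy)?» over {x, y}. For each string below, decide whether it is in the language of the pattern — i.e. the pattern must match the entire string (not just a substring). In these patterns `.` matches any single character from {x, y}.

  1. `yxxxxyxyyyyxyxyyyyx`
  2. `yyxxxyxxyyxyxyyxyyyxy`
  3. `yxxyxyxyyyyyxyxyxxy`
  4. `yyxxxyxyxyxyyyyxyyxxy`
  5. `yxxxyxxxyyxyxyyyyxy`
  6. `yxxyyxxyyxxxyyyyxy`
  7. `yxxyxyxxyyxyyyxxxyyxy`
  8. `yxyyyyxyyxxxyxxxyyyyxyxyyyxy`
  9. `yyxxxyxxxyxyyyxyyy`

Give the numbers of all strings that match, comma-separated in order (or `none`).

2, 4, 9

1 → no match
2 → match
3 → no match
4 → match
5 → no match
6 → no match
7 → no match
8 → no match
9 → match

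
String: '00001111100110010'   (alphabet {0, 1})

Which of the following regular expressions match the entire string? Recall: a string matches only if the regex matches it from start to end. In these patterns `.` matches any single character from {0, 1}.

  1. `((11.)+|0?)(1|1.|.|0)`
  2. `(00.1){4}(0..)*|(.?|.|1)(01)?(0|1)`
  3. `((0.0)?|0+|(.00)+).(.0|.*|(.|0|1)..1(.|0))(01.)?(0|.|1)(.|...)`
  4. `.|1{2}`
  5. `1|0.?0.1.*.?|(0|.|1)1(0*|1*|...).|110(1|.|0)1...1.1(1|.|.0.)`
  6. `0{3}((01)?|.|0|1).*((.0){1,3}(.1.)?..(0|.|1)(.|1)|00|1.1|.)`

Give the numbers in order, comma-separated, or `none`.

3, 5, 6

1 → no match
2 → no match
3 → match
4 → no match
5 → match
6 → match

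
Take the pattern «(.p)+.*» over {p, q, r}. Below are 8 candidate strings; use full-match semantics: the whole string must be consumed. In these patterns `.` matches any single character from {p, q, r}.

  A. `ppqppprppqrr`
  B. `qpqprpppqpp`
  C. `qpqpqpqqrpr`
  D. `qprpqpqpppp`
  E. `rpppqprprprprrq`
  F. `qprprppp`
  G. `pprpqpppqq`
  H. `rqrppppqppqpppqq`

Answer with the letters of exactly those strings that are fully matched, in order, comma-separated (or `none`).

A → match
B → match
C → match
D → match
E → match
F → match
G → match
H → no match

A, B, C, D, E, F, G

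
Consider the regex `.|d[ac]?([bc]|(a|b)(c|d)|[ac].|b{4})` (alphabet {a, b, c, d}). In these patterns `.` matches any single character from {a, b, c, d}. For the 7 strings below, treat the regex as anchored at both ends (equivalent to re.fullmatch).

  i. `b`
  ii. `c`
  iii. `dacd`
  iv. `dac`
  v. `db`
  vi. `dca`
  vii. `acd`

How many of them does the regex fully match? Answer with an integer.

i → match
ii → match
iii → match
iv → match
v → match
vi → match
vii → no match
Total matched: 6

6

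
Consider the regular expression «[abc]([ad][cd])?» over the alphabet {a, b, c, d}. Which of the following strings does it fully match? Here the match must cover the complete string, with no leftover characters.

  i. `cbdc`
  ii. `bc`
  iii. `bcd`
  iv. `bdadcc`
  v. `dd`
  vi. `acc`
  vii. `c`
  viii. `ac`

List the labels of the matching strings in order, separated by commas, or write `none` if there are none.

vii

i. `cbdc` → no match
ii. `bc` → no match
iii. `bcd` → no match
iv. `bdadcc` → no match
v. `dd` → no match
vi. `acc` → no match
vii. `c` → match
viii. `ac` → no match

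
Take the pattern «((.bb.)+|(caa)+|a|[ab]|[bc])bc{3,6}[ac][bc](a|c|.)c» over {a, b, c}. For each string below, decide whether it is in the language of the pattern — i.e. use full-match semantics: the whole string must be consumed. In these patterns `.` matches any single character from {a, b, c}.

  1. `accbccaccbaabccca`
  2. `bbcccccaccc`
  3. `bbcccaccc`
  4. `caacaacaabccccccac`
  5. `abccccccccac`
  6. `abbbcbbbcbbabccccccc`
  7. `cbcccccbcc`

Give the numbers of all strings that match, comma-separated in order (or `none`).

2, 3, 4, 5, 6, 7

1 → no match — must end with `c`
2 → match
3 → match
4 → match
5 → match
6 → match
7 → match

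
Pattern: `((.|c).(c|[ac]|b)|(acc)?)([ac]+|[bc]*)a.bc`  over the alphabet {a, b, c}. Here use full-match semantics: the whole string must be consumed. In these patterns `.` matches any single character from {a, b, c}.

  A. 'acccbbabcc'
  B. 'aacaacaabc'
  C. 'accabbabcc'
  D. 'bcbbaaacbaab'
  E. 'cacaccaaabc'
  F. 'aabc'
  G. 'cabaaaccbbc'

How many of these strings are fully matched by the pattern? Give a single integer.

A. 'acccbbabcc' → no match — must end with 'bc'
B. 'aacaacaabc' → match
C. 'accabbabcc' → no match — must end with 'bc'
D. 'bcbbaaacbaab' → no match — must end with 'bc'
E. 'cacaccaaabc' → match
F. 'aabc' → match
G. 'cabaaaccbbc' → no match
Total matched: 3

3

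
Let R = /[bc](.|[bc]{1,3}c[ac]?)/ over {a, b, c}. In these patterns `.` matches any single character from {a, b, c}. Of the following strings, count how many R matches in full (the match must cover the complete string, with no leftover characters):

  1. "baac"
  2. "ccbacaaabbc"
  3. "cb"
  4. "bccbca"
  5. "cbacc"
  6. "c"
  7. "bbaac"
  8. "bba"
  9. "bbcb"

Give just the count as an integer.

1. "baac" → no match
2. "ccbacaaabbc" → no match
3. "cb" → match
4. "bccbca" → match
5. "cbacc" → no match
6. "c" → no match
7. "bbaac" → no match
8. "bba" → no match
9. "bbcb" → no match
Total matched: 2

2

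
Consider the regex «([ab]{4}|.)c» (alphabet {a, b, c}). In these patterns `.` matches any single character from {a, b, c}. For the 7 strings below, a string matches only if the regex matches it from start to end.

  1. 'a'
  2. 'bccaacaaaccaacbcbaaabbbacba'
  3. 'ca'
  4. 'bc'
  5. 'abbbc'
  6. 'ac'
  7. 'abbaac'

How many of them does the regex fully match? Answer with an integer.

1 → no match — must end with 'c'
2 → no match — must end with 'c'
3 → no match — must end with 'c'
4 → match
5 → match
6 → match
7 → no match
Total matched: 3

3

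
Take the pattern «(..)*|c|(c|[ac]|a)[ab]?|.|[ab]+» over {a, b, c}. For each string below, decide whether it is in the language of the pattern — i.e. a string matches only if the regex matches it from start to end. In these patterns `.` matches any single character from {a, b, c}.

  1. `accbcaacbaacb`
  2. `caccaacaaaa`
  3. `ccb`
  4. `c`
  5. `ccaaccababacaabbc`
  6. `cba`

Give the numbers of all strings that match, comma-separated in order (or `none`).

1 → no match
2 → no match
3 → no match
4 → match
5 → no match
6 → no match

4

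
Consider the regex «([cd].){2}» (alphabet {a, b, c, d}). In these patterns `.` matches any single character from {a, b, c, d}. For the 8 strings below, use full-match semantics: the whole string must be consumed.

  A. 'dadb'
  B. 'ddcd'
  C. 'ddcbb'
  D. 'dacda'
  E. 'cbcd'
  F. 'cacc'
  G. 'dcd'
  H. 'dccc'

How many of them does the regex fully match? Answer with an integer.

5

A → match
B → match
C → no match
D → no match
E → match
F → match
G → no match
H → match
Total matched: 5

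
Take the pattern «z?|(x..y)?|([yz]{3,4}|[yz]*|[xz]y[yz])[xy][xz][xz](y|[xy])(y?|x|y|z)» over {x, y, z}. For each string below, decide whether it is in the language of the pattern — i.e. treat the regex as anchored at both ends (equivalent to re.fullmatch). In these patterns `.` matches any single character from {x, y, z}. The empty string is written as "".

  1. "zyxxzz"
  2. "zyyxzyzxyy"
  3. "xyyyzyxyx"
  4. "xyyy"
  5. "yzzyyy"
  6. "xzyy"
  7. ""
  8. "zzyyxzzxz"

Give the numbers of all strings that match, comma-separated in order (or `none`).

1 → no match
2 → no match
3 → no match
4 → match
5 → no match
6 → match
7 → match
8 → match

4, 6, 7, 8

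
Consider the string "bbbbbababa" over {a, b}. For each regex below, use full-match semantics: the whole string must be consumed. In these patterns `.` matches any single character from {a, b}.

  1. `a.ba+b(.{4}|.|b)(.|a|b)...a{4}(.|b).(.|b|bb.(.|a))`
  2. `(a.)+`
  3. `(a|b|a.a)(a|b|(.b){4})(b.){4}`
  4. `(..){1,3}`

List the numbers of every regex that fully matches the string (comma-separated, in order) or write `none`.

1 → no match — must start with "a"
2 → no match — must start with "a"
3 → match
4 → no match

3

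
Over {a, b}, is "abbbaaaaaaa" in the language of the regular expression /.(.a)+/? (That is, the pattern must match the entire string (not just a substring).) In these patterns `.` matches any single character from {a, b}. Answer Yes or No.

No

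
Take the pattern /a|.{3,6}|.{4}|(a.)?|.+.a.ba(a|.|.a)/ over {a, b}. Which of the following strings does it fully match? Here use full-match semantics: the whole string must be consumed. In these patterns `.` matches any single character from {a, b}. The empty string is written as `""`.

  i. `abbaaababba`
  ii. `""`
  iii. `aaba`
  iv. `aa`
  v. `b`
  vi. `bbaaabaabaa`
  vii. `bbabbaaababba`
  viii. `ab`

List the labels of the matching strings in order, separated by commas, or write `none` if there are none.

i. `abbaaababba` → no match
ii. `""` → match
iii. `aaba` → match
iv. `aa` → match
v. `b` → no match
vi. `bbaaabaabaa` → match
vii → no match
viii. `ab` → match

ii, iii, iv, vi, viii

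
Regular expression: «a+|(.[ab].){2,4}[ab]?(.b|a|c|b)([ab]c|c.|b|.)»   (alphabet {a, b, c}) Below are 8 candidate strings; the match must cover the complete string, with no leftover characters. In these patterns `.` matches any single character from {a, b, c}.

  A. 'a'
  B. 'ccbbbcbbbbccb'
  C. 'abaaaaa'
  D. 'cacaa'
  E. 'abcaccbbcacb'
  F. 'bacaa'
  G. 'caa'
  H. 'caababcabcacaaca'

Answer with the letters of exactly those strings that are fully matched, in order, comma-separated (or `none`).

A → match
B → no match
C → no match
D → no match
E → no match
F → no match
G → no match
H → match

A, H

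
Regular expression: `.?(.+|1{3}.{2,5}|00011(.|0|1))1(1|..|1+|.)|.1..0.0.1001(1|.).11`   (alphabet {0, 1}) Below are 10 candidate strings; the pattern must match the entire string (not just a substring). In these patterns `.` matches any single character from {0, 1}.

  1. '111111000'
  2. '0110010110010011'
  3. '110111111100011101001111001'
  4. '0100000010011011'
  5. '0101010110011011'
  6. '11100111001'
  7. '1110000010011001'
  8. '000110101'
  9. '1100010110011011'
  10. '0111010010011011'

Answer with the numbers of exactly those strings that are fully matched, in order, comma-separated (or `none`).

1 → no match
2 → match
3 → no match
4 → match
5 → match
6 → no match
7 → no match
8 → match
9 → match
10 → match

2, 4, 5, 8, 9, 10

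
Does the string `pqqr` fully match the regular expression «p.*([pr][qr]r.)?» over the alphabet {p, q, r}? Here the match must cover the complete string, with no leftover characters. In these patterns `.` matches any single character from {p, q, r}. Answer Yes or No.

Yes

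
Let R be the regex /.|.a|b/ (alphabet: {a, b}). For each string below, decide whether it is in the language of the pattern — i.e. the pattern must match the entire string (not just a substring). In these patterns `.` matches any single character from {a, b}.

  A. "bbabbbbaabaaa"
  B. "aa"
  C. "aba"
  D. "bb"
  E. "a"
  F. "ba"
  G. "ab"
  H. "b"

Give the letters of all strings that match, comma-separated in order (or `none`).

A → no match
B → match
C → no match
D → no match
E → match
F → match
G → no match
H → match

B, E, F, H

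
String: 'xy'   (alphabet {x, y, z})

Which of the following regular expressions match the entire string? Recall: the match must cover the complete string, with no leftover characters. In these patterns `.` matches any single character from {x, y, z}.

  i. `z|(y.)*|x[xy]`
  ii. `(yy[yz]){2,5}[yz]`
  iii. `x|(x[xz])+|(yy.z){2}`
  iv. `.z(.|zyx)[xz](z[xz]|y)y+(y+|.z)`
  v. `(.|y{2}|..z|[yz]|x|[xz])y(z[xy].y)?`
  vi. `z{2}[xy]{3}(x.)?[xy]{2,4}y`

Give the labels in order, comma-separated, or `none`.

i, v

i → match
ii → no match — must start with 'yy'
iii → no match
iv → no match
v → match
vi → no match — must start with 'z'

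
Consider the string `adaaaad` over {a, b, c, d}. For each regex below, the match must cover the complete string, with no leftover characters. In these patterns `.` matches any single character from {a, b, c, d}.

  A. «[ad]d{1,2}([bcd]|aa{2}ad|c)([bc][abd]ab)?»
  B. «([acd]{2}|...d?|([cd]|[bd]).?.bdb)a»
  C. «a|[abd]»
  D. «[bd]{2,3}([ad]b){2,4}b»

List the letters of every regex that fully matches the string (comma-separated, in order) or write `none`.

A → match
B → no match — must end with `a`
C → no match
D → no match — must end with `bb`

A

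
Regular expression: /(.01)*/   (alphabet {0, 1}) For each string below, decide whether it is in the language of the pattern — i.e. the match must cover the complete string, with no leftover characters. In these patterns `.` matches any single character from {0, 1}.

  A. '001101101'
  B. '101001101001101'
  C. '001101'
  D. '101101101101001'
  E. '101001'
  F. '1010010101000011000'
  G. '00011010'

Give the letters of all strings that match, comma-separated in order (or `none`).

A, B, C, D, E

A → match
B → match
C → match
D → match
E → match
F → no match
G → no match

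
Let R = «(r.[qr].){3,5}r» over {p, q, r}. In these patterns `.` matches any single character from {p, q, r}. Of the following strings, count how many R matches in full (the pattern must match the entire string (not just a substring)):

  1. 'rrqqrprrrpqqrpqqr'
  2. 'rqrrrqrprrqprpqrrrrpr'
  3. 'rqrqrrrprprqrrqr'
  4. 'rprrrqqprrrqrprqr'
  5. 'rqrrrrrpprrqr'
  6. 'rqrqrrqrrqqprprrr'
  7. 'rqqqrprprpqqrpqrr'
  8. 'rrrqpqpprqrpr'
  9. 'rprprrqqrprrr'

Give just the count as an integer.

1 → match
2 → match
3 → no match
4 → match
5 → no match
6 → match
7 → match
8 → no match
9 → match
Total matched: 6

6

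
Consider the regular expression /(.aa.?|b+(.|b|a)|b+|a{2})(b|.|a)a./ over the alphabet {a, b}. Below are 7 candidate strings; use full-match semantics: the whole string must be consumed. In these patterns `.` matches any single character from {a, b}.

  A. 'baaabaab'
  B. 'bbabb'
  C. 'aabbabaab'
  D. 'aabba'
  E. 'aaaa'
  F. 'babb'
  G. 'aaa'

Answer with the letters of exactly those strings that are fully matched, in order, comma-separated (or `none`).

A. 'baaabaab' → no match
B. 'bbabb' → no match
C. 'aabbabaab' → no match
D. 'aabba' → no match
E. 'aaaa' → no match
F. 'babb' → no match
G. 'aaa' → no match

none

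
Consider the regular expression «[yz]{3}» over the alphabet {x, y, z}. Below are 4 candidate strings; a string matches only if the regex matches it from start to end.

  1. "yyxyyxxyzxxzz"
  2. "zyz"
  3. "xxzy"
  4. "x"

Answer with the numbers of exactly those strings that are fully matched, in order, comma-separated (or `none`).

2

1 → no match
2 → match
3 → no match
4 → no match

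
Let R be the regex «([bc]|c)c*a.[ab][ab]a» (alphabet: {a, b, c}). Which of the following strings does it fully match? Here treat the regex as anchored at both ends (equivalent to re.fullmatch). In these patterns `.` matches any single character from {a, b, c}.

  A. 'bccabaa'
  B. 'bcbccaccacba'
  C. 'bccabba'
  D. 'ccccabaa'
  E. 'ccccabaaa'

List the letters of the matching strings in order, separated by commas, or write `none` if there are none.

E

A. 'bccabaa' → no match
B. 'bcbccaccacba' → no match
C. 'bccabba' → no match
D. 'ccccabaa' → no match
E. 'ccccabaaa' → match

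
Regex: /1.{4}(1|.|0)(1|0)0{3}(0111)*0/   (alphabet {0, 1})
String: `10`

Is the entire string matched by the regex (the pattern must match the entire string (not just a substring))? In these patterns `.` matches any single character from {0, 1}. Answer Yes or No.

No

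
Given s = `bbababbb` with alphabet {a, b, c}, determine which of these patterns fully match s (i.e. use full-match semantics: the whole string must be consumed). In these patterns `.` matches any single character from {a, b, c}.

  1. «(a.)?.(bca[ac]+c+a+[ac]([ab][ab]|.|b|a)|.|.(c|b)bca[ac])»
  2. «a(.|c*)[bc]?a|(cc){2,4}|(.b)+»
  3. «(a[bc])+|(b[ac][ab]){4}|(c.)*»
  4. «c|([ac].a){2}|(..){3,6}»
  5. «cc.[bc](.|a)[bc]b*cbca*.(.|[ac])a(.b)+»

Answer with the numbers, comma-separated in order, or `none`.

1 → no match
2 → match
3 → no match
4 → match
5 → no match — must start with `cc`

2, 4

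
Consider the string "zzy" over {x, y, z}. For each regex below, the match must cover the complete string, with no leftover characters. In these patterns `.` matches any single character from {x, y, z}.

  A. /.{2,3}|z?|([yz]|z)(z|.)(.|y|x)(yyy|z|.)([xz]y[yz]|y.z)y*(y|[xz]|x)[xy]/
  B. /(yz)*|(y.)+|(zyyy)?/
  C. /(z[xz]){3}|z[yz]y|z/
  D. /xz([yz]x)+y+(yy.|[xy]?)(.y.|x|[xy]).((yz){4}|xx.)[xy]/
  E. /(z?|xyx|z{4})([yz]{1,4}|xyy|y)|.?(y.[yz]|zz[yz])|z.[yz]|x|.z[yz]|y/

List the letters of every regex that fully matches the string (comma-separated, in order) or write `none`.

A → match
B → no match
C → match
D → no match — must start with "xz"
E → match

A, C, E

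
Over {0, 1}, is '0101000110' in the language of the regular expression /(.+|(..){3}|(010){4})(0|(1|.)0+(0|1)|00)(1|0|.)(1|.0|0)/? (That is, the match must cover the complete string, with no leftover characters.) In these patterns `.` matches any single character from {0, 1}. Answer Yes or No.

Yes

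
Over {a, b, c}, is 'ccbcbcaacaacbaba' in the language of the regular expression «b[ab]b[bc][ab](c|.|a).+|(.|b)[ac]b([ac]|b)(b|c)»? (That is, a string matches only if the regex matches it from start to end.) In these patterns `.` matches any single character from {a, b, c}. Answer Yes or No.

No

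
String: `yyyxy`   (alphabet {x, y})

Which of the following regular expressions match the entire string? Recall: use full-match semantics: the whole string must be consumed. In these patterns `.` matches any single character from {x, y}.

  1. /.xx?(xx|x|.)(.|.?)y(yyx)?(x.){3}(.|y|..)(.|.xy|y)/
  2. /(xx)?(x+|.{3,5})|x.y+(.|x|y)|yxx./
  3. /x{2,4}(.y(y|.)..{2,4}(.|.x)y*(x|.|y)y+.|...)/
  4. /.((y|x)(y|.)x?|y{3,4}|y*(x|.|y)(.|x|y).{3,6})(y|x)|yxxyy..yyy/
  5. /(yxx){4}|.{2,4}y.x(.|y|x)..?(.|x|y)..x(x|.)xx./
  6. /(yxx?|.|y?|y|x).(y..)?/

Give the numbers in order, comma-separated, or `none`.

1 → no match
2 → match
3 → no match — must start with `x`
4 → match
5 → no match
6 → match

2, 4, 6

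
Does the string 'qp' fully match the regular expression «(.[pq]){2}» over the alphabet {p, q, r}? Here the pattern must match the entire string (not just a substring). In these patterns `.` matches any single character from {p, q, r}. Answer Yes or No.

No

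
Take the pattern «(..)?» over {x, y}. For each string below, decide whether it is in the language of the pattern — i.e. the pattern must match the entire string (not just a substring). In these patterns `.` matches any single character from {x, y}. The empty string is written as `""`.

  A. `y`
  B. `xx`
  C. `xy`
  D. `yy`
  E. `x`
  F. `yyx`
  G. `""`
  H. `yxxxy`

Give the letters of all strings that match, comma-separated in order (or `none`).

A → no match
B → match
C → match
D → match
E → no match
F → no match
G → match
H → no match

B, C, D, G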